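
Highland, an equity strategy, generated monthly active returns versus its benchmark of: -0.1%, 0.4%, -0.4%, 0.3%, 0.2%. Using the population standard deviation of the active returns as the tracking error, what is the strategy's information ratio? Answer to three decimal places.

0.273

r̄ = (-0.1 + 0.4 − 0.4 + 0.3 + 0.2) / 5 = 0.0800%
Σ(r − r̄)² = (-0.1 − 0.0800)² + (0.4 − 0.0800)² + (-0.4 − 0.0800)² + … = 0.4280
σ = √[0.4280 / 5] = 0.2926%
IR = r̄ / tracking error = 0.0800 / 0.2926 = 0.2734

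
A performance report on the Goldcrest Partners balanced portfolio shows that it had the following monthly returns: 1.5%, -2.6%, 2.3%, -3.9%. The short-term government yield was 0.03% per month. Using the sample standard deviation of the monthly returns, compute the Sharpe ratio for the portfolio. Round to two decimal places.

r̄ = (1.5 − 2.6 + 2.3 − 3.9) / 4 = -2.70 / 4 = -0.6750%
Σ(r − r̄)² = 27.6875; sample σ = √(27.6875/3) = 3.0380%
Sharpe = (r̄ − rf) / σ = (-0.6750 − 0.03) / 3.0380 = -0.7050 / 3.0380 = -0.2321

-0.23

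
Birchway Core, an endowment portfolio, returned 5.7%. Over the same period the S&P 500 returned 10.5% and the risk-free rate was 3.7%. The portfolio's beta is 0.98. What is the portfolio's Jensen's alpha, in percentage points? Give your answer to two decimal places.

CAPM expected return = Rf + β(Rm − Rf) = 3.7% + 0.98 × (10.5% − 3.7%) = 3.7 + 0.98 × 6.80 = 10.3640%
Jensen's α = Rp − E[R] = 5.7% − 10.3640% = -4.6640

-4.66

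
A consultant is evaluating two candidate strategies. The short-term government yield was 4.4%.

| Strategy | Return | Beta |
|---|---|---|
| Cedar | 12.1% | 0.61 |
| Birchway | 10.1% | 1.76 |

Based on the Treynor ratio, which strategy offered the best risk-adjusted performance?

Cedar

Cedar: Treynor = (12.1% − 4.4%) / 0.61 = 12.623
Birchway: Treynor = (10.1% − 4.4%) / 1.76 = 3.239
Highest: Cedar (12.623).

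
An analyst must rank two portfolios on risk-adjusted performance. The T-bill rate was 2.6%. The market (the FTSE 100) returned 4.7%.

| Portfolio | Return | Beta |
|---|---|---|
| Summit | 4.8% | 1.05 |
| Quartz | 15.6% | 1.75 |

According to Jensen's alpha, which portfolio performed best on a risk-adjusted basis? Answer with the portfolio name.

Summit: α = 4.8% − [2.6% + 1.05 × (4.7% − 2.6%)] = -0.005
Quartz: α = 15.6% − [2.6% + 1.75 × (4.7% − 2.6%)] = 9.325
Highest: Quartz (9.325).

Quartz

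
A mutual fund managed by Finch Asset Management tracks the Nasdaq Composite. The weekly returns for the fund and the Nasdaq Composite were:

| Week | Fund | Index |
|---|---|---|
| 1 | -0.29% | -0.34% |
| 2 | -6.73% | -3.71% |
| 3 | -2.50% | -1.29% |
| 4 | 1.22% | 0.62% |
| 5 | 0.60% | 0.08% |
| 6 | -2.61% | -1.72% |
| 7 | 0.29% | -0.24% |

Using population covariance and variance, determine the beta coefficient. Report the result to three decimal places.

r̄p = -1.4314%,  r̄m = -0.9429%
Cov = Σ(rp − r̄p)(rm − r̄m) / 7 = 3.4384
Var(rm) = Σ(rm − r̄m)² / 7 = 1.8182
β = Cov / Var = 3.4384 / 1.8182 = 1.8911

1.891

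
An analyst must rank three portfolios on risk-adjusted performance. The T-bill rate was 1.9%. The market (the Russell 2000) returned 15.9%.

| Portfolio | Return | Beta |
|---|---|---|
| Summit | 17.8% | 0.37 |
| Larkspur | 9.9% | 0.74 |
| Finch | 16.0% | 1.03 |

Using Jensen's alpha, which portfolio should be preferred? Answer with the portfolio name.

Summit

Summit: α = 17.8% − [1.9% + 0.37 × (15.9% − 1.9%)] = 10.720
Larkspur: α = 9.9% − [1.9% + 0.74 × (15.9% − 1.9%)] = -2.360
Finch: α = 16.0% − [1.9% + 1.03 × (15.9% − 1.9%)] = -0.320
Highest: Summit (10.720).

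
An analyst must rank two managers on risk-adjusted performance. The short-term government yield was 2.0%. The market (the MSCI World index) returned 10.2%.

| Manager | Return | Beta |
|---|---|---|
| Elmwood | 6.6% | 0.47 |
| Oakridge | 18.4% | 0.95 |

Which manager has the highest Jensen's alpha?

Elmwood: α = 6.6% − [2.0% + 0.47 × (10.2% − 2.0%)] = 0.746
Oakridge: α = 18.4% − [2.0% + 0.95 × (10.2% − 2.0%)] = 8.610
Highest: Oakridge (8.610).

Oakridge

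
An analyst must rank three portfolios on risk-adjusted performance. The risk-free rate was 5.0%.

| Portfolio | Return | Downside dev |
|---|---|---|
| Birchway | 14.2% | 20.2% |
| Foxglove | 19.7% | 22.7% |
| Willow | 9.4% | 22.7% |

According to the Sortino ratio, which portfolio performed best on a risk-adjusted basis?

Foxglove

Birchway: Sortino ratio = (14.2% − 5.0%) / 20.2% = 0.455
Foxglove: Sortino ratio = (19.7% − 5.0%) / 22.7% = 0.648
Willow: Sortino ratio = (9.4% − 5.0%) / 22.7% = 0.194
Highest: Foxglove (0.648).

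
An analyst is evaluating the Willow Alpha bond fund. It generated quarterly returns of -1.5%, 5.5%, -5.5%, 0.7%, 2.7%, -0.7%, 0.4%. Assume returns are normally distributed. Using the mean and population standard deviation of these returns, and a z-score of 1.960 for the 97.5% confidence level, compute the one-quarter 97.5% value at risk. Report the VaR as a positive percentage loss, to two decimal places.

r̄ = (-1.5 + 5.5 − 5.5 + 0.7 + 2.7 − 0.7 + 0.4) / 7 = 0.2286%
Population std dev = √[70.8143 / 7] = 3.1806%
VaR = −(r̄ − z·σ) = −(0.2286 − 1.960 × 3.1806) = −(-6.0054) = 6.0054%

6.01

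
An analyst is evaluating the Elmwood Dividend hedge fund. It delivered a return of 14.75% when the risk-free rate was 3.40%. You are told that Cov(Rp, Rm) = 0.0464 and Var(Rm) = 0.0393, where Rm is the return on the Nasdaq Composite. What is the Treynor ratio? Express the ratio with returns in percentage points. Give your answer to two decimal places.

9.61

β = Cov / Var = 0.0464 / 0.0393 = 1.1807
Treynor = (Rp − Rf) / β = (14.75% − 3.40%) / 1.1807 = 11.35 / 1.1807 = 9.6129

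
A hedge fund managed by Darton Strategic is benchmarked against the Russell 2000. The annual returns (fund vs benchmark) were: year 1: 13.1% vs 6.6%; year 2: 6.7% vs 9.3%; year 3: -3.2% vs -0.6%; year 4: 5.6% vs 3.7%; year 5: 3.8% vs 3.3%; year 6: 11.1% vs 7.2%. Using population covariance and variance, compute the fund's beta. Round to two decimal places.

r̄p = 6.1833%,  r̄m = 4.9167%
Cov = Σ(rp − r̄p)(rm − r̄m) / 6 = 13.5769
Var(rm) = Σ(rm − r̄m)² / 6 = 10.2981
β = Cov / Var = 13.5769 / 10.2981 = 1.3184

1.32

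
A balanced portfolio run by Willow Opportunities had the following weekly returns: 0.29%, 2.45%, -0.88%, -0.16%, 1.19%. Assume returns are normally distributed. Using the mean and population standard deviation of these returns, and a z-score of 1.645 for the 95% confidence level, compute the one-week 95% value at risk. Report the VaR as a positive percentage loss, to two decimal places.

Mean return r̄ = 2.890 / 5 = 0.5780%
Σ(r − r̄)² = (0.29 − 0.5780)² + (2.45 − 0.5780)² + … = 6.6323
σ = √[6.6323 / 5] = 1.1517%
VaR = −(r̄ − z·σ) = −(0.5780 − 1.645 × 1.1517) = −(-1.3165) = 1.3165%

1.32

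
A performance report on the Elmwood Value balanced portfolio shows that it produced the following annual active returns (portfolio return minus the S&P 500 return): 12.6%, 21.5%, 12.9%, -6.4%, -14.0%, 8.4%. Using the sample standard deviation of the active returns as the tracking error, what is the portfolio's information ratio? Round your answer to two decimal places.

0.44

r̄ = (12.6 + 21.5 + 12.9 − 6.4 − 14 + 8.4) / 6 = 35.00 / 6 = 5.8333%
Sample σ = √[Σ(r − r̄)² / 5] = √[890.7733 / 5] = √178.1547 = 13.3475%
IR = r̄ / tracking error = 5.8333 / 13.3475 = 0.4370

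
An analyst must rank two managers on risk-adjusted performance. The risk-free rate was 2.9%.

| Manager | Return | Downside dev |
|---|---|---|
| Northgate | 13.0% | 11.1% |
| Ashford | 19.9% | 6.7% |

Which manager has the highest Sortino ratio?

Northgate: Sortino ratio = (13.0% − 2.9%) / 11.1% = 0.910
Ashford: Sortino ratio = (19.9% − 2.9%) / 6.7% = 2.537
Highest: Ashford (2.537).

Ashford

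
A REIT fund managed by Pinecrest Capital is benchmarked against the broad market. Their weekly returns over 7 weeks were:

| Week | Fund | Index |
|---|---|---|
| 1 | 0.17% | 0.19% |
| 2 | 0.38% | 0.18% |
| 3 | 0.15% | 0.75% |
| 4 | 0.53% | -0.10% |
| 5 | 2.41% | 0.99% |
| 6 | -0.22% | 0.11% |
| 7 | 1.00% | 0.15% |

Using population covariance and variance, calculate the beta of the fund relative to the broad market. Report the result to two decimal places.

1.35

r̄p = 0.6314%,  r̄m = 0.3243%
Cov = Σ(rp − r̄p)(rm − r̄m) / 7 = 0.1769
Var(rm) = Σ(rm − r̄m)² / 7 = 0.1314
β = Cov / Var = 0.1769 / 0.1314 = 1.3463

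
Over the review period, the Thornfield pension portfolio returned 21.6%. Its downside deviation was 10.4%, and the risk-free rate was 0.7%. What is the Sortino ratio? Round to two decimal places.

Sortino = (Rp − Rf) / σd = (21.6% − 0.7%) / 10.4% = 20.90% / 10.4% = 2.0096

2.01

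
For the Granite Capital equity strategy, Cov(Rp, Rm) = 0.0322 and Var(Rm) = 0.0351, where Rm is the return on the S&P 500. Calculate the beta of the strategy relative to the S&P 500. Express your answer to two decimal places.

0.92

β = Cov(Rp, Rm) / Var(Rm) = 0.0322 / 0.0351 = 0.9174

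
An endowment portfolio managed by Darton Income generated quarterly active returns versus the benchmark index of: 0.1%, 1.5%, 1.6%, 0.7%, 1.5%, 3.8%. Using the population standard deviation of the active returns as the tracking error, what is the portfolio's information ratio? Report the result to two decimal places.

r̄ = (0.1 + 1.5 + 1.6 + 0.7 + 1.5 + 3.8) / 6 = 1.5333%
Population σ = √[Σ(r − r̄)² / 6] = √[7.8933 / 6] = √1.3156 = 1.1470%
IR = r̄ / tracking error = 1.5333 / 1.1470 = 1.3368

1.34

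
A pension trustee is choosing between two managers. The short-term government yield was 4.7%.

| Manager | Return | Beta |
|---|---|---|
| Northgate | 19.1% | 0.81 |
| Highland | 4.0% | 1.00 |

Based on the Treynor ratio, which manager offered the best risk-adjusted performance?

Northgate: Treynor = (19.1% − 4.7%) / 0.81 = 17.778
Highland: Treynor = (4.0% − 4.7%) / 1.00 = -0.700
Highest: Northgate (17.778).

Northgate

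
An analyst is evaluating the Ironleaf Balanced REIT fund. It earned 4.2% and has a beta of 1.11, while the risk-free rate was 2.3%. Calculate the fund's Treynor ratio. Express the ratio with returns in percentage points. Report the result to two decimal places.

1.71

Treynor = (Rp − Rf) / β = (4.2% − 2.3%) / 1.11 = 1.90 / 1.11 = 1.7117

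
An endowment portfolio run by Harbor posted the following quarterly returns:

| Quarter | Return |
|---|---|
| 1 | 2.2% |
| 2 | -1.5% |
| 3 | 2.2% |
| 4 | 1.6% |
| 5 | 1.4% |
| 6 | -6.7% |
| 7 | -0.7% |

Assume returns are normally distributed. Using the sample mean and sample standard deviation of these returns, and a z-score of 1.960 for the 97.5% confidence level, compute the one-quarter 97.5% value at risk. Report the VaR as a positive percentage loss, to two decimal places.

r̄ = (2.2 − 1.5 + 2.2 + 1.6 + 1.4 − 6.7 − 0.7) / 7 = -0.2143%
Sample σ = √[Σ(r − r̄)² / 6] = √[61.5086 / 6] = √10.2514 = 3.2018%
VaR = −(r̄ − z·σ) = −(-0.2143 − 1.960 × 3.2018) = −(-6.4898) = 6.4898%

6.49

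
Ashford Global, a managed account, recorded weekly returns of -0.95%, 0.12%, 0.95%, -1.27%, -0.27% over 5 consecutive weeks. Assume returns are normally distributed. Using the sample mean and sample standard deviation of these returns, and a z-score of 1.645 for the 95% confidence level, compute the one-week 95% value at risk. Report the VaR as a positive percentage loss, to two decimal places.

r̄ = (-0.95 + 0.12 + 0.95 − 1.27 − 0.27) / 5 = -1.420 / 5 = -0.2840%
Σ(r − r̄)² = (-0.95 − (-0.2840))² + (0.12 − (-0.2840))² + … = 3.1019
σ = √[3.1019 / 4] = 0.8806%
VaR = −(r̄ − z·σ) = −(-0.2840 − 1.645 × 0.8806) = −(-1.7326) = 1.7326%

1.73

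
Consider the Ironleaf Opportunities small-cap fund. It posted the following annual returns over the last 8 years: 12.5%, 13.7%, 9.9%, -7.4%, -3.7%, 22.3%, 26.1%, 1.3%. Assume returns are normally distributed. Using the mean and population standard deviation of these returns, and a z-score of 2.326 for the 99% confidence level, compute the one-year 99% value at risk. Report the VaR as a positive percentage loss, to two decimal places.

16.58

r̄ = (12.5 + 13.7 + 9.9 − 7.4 − 3.7 + 22.3 + 26.1 + 1.3) / 8 = 9.3375%
Σ(r − r̄)² = 993.0788; population σ = √(993.0788/8) = 11.1416%
VaR = −(r̄ − z·σ) = −(9.3375 − 2.326 × 11.1416) = −(-16.5779) = 16.5779%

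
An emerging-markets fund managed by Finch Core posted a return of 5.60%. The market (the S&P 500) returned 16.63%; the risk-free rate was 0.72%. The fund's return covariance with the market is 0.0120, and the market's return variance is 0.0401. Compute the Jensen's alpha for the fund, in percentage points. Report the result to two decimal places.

β = Cov / Var = 0.0120 / 0.0401 = 0.2993
E[R] = Rf + β(Rm − Rf) = 0.72% + 0.2993 × (16.63% − 0.72%) = 5.4819%
α = Rp − E[R] = 5.60% − 5.4819% = 0.1181

0.12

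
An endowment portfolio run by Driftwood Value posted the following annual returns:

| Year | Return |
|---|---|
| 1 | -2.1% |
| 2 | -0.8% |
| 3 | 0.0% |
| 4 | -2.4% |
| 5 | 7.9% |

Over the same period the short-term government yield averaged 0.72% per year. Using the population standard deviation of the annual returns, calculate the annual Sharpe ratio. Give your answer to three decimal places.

Mean return r̄ = 2.60 / 5 = 0.5200%
Population std dev = √[71.8680 / 5] = 3.7913%
Sharpe = (r̄ − rf) / σ = (0.5200 − 0.72) / 3.7913 = -0.2000 / 3.7913 = -0.0528

-0.053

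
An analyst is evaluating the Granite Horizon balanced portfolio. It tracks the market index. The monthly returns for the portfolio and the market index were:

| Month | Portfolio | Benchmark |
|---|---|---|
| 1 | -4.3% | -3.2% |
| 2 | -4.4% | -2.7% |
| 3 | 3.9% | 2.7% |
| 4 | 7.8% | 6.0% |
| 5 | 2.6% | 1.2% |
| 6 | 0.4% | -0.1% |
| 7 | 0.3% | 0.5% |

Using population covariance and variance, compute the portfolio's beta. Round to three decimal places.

r̄p = 0.9000%,  r̄m = 0.6286%
Cov = Σ(rp − r̄p)(rm − r̄m) / 7 = 11.7486
Var(rm) = Σ(rm − r̄m)² / 7 = 8.5363
β = Cov / Var = 11.7486 / 8.5363 = 1.3763

1.376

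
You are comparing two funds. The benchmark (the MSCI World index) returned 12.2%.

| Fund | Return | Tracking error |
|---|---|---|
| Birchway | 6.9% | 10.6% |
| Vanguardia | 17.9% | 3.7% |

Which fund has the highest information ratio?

Vanguardia

Birchway: IR = (6.9% − 12.2%) / 10.6% = -0.500
Vanguardia: IR = (17.9% − 12.2%) / 3.7% = 1.541
Highest: Vanguardia (1.541).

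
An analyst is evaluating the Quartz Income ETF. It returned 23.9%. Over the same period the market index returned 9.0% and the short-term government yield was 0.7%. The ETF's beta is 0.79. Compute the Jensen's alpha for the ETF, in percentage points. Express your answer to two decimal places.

CAPM expected return = Rf + β(Rm − Rf) = 0.7% + 0.79 × (9.0% − 0.7%) = 0.7 + 0.79 × 8.30 = 7.2570%
Jensen's α = Rp − E[R] = 23.9% − 7.2570% = 16.6430

16.64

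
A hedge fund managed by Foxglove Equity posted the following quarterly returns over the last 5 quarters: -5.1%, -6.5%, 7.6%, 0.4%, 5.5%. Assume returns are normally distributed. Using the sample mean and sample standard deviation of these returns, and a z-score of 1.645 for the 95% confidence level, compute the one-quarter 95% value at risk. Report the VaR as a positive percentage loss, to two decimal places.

r̄ = (-5.1 − 6.5 + 7.6 + 0.4 + 5.5) / 5 = 0.3800%
Σ(r − r̄)² = 155.7080; sample σ = √(155.7080/4) = 6.2392%
VaR = −(r̄ − z·σ) = −(0.3800 − 1.645 × 6.2392) = −(-9.8835) = 9.8835%

9.88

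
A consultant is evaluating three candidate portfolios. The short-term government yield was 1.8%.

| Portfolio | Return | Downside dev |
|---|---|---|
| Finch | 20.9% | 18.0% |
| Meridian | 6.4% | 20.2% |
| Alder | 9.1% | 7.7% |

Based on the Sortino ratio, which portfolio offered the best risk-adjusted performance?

Finch: Sortino ratio = (20.9% − 1.8%) / 18.0% = 1.061
Meridian: Sortino ratio = (6.4% − 1.8%) / 20.2% = 0.228
Alder: Sortino ratio = (9.1% − 1.8%) / 7.7% = 0.948
Highest: Finch (1.061).

Finch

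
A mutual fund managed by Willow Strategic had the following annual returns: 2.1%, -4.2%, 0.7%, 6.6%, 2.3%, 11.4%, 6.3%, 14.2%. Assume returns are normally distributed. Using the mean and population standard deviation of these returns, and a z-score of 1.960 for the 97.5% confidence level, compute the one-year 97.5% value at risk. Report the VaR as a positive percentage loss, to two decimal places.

6.00

r̄ = (2.1 − 4.2 + 0.7 + 6.6 + 2.3 + 11.4 + 6.3 + 14.2) / 8 = 4.9250%
Σ(r − r̄)² = (2.1 − 4.9250)² + (-4.2 − 4.9250)² + (0.7 − 4.9250)² + … = 248.6350
σ = √[248.6350 / 8] = 5.5749%
VaR = −(r̄ − z·σ) = −(4.9250 − 1.960 × 5.5749) = −(-6.0018) = 6.0018%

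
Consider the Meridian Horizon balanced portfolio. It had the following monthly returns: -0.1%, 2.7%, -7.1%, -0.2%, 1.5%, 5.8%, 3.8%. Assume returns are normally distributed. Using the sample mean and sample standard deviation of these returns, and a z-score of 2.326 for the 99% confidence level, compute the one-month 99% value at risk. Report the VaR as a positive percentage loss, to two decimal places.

μ = (-0.1 + 2.7 − 7.1 − 0.2 + 1.5 + 5.8 + 3.8) / 7 = 6.40 / 7 = 0.9143%
Sample σ = √[Σ(r − μ)² / 6] = √[102.2286 / 6] = √17.0381 = 4.1277%
VaR = −(μ − z·σ) = −(0.9143 − 2.326 × 4.1277) = −(-8.6867) = 8.6867%

8.69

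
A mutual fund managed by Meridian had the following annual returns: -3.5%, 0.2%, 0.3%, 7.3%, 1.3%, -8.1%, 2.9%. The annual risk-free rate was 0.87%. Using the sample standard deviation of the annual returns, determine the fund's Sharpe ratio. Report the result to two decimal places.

Mean return r̄ = 0.40 / 7 = 0.0571%
Σ(r − r̄)² = (-3.5 − 0.0571)² + (0.2 − 0.0571)² + (0.3 − 0.0571)² + … = 141.3571
sample σ = √(141.3571 / 6) = √23.5595 = 4.8538%
Sharpe = (r̄ − rf) / σ = (0.0571 − 0.87) / 4.8538 = -0.8129 / 4.8538 = -0.1675

-0.17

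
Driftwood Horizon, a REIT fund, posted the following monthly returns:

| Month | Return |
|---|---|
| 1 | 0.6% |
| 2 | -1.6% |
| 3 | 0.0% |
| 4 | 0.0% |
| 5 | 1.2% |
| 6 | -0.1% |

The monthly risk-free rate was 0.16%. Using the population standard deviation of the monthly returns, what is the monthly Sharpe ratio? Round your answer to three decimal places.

r̄ = (0.6 − 1.6 + 0 + 0 + 1.2 − 0.1) / 6 = 0.10 / 6 = 0.0167%
Population σ = √[Σ(r − r̄)² / 6] = √[4.3683 / 6] = √0.7281 = 0.8533%
Sharpe = (r̄ − rf) / σ = (0.0167 − 0.16) / 0.8533 = -0.1433 / 0.8533 = -0.1679

-0.168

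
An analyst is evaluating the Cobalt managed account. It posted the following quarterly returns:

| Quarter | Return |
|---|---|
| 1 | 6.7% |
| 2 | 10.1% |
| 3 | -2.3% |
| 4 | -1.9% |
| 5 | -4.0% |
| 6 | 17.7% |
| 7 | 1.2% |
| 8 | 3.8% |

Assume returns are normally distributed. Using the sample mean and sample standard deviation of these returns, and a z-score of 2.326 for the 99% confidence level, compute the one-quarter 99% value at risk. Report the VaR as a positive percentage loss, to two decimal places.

13.19

r̄ = (6.7 + 10.1 − 2.3 − 1.9 − 4 + 17.7 + 1.2 + 3.8) / 8 = 3.9125%
Σ(r − r̄)² = 378.5088; sample σ = √(378.5088/7) = 7.3534%
VaR = −(r̄ − z·σ) = −(3.9125 − 2.326 × 7.3534) = −(-13.1915) = 13.1915%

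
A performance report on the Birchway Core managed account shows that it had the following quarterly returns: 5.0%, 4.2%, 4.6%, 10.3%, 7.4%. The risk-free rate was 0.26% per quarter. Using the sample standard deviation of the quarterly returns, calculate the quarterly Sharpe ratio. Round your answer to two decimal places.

2.36

r̄ = (5 + 4.2 + 4.6 + 10.3 + 7.4) / 5 = 31.50 / 5 = 6.3000%
Sample std dev = √[26.2000 / 4] = 2.5593%
Sharpe = (r̄ − rf) / σ = (6.3000 − 0.26) / 2.5593 = 6.0400 / 2.5593 = 2.3600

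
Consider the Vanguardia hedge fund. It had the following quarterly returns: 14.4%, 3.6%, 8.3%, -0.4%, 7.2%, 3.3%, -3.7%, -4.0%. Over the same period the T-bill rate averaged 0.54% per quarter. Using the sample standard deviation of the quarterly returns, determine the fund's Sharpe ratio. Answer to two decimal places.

0.48

r̄ = (14.4 + 3.6 + 8.3 − 0.4 + 7.2 + 3.3 − 3.7 − 4) / 8 = 3.5875%
Sample σ = √[Σ(r − r̄)² / 7] = √[278.8288 / 7] = √39.8327 = 6.3113%
Sharpe = (r̄ − rf) / σ = (3.5875 − 0.54) / 6.3113 = 3.0475 / 6.3113 = 0.4829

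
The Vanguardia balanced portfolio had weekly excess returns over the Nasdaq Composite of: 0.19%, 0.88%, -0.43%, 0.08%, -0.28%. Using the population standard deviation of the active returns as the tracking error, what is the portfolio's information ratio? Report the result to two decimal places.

Mean return r̄ = 0.440 / 5 = 0.0880%
Population σ = √[Σ(r − r̄)² / 5] = √[1.0415 / 5] = √0.2083 = 0.4564%
IR = r̄ / tracking error = 0.0880 / 0.4564 = 0.1928

0.19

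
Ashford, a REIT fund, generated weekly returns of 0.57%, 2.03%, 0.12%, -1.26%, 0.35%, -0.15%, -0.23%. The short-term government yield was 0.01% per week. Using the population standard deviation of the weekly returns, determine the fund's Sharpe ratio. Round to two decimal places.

0.21

μ = (0.57 + 2.03 + 0.12 − 1.26 + 0.35 − 0.15 − 0.23) / 7 = 1.430 / 7 = 0.2043%
Population σ = √[Σ(r − μ)² / 7] = √[5.9536 / 7] = √0.8505 = 0.9222%
Sharpe = (μ − rf) / σ = (0.2043 − 0.01) / 0.9222 = 0.1943 / 0.9222 = 0.2107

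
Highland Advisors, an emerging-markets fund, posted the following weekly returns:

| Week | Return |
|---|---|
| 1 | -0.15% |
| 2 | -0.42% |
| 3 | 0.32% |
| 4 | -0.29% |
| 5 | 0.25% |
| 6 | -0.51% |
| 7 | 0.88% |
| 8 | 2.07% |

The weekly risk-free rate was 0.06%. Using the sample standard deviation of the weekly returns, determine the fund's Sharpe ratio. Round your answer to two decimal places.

0.24

r̄ = (-0.15 − 0.42 + 0.32 − 0.29 + 0.25 − 0.51 + 0.88 + 2.07) / 8 = 0.2688%
Σ(r − r̄)² = (-0.15 − 0.2688)² + (-0.42 − 0.2688)² + (0.32 − 0.2688)² + … = 5.1895
sample σ = √(5.1895 / 7) = √0.7414 = 0.8610%
Sharpe = (r̄ − rf) / σ = (0.2688 − 0.06) / 0.8610 = 0.2088 / 0.8610 = 0.2425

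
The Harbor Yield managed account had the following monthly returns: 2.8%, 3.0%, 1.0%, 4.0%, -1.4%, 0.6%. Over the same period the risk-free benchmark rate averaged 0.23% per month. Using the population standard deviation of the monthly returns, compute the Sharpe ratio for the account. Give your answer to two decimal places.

0.80

Mean return r̄ = 10.00 / 6 = 1.6667%
Population σ = √[Σ(r − r̄)² / 6] = √[19.4933 / 6] = √3.2489 = 1.8025%
Sharpe = (r̄ − rf) / σ = (1.6667 − 0.23) / 1.8025 = 1.4367 / 1.8025 = 0.7971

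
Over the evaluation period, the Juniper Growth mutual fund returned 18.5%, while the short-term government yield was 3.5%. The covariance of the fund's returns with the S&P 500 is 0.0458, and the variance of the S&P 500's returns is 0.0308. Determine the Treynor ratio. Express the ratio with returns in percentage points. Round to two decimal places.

10.09

β = Cov / Var = 0.0458 / 0.0308 = 1.4870
Treynor = (Rp − Rf) / β = (18.5% − 3.5%) / 1.4870 = 15.00 / 1.4870 = 10.0874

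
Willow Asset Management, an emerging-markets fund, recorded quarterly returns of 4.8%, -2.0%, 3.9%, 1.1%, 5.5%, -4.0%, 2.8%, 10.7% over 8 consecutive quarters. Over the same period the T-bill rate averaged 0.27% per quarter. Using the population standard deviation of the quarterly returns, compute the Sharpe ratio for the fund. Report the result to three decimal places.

0.602

r̄ = (4.8 − 2 + 3.9 + 1.1 + 5.5 − 4 + 2.8 + 10.7) / 8 = 22.80 / 8 = 2.8500%
Population std dev = √[147.0600 / 8] = 4.2875%
Sharpe = (r̄ − rf) / σ = (2.8500 − 0.27) / 4.2875 = 2.5800 / 4.2875 = 0.6017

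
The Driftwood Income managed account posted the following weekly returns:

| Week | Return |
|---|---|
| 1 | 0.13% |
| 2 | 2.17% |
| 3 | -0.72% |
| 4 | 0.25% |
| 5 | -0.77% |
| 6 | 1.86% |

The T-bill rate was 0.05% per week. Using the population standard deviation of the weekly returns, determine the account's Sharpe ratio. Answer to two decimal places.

Mean return r̄ = 2.920 / 6 = 0.4867%
Population σ = √[Σ(r − r̄)² / 6] = √[7.9381 / 6] = √1.3230 = 1.1502%
Sharpe = (r̄ − rf) / σ = (0.4867 − 0.05) / 1.1502 = 0.4367 / 1.1502 = 0.3797

0.38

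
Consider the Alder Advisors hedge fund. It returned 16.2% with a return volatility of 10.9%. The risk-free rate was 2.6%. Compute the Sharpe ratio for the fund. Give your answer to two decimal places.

1.25

Sharpe = (Rp − Rf) / σp = (16.2% − 2.6%) / 10.9% = 13.60% / 10.9% = 1.2477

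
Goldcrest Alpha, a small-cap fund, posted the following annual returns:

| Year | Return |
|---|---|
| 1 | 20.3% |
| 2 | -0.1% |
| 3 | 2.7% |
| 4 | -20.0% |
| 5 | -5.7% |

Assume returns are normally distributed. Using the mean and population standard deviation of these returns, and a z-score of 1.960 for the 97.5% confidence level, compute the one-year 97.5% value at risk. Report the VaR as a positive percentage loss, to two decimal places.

26.12

Mean return r̄ = -2.80 / 5 = -0.5600%
Population std dev = √[850.3120 / 5] = 13.0408%
VaR = −(r̄ − z·σ) = −(-0.5600 − 1.960 × 13.0408) = −(-26.1200) = 26.1200%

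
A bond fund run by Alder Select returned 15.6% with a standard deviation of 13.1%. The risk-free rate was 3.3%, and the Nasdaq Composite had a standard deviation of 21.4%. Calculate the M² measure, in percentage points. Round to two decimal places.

Sharpe = (Rp − Rf) / σp = (15.6% − 3.3%) / 13.1% = 0.9389
M² = Rf + Sharpe × σm = 3.3% + 0.9389 × 21.4% = 23.3925%

23.39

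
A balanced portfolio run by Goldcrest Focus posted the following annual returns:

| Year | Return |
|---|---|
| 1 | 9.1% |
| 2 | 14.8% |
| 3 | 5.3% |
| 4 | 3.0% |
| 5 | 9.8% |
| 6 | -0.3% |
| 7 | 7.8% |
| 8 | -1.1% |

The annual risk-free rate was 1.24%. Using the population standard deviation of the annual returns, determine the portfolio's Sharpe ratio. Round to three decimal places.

0.952

Mean return r̄ = 48.40 / 8 = 6.0500%
Σ(r − r̄)² = (9.1 − 6.0500)² + (14.8 − 6.0500)² + (5.3 − 6.0500)² + … = 204.3000
population σ = √(204.3000 / 8) = √25.5375 = 5.0535%
Sharpe = (r̄ − rf) / σ = (6.0500 − 1.24) / 5.0535 = 4.8100 / 5.0535 = 0.9518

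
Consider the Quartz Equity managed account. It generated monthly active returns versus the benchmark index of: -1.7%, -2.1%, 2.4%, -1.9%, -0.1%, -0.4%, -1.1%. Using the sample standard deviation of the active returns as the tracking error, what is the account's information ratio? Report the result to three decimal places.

r̄ = (-1.7 − 2.1 + 2.4 − 1.9 − 0.1 − 0.4 − 1.1) / 7 = -0.7000%
Sample σ = √[Σ(r − r̄)² / 6] = √[14.6200 / 6] = √2.4367 = 1.5610%
IR = r̄ / tracking error = -0.7000 / 1.5610 = -0.4484

-0.448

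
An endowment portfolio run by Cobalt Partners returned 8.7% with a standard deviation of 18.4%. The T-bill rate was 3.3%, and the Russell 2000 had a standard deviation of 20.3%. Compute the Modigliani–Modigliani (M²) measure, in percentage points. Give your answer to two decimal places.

Sharpe = (Rp − Rf) / σp = (8.7% − 3.3%) / 18.4% = 0.2935
M² = Rf + Sharpe × σm = 3.3% + 0.2935 × 20.3% = 9.2581%

9.26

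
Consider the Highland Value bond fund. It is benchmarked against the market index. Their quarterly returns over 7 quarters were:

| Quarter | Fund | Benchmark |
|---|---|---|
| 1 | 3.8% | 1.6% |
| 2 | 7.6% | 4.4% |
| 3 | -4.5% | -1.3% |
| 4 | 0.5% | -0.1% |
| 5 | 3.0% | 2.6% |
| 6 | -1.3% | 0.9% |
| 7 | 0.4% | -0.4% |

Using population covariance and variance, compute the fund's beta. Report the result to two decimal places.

1.81

r̄p = 1.3571%,  r̄m = 1.1000%
Cov = Σ(rp − r̄p)(rm − r̄m) / 7 = 5.9057
Var(rm) = Σ(rm − r̄m)² / 7 = 3.2686
β = Cov / Var = 5.9057 / 3.2686 = 1.8068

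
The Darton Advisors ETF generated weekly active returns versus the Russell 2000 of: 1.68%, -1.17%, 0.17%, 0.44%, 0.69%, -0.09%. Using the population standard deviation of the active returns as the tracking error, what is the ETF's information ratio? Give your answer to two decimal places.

Mean return r̄ = 1.720 / 6 = 0.2867%
Population σ = √[Σ(r − r̄)² / 6] = √[4.4049 / 6] = √0.7342 = 0.8569%
IR = r̄ / tracking error = 0.2867 / 0.8569 = 0.3346

0.33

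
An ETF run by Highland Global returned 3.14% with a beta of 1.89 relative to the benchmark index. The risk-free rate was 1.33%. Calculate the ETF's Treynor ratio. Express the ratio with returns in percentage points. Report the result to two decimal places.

0.96

Treynor = (Rp − Rf) / β = (3.14% − 1.33%) / 1.89 = 1.81 / 1.89 = 0.9577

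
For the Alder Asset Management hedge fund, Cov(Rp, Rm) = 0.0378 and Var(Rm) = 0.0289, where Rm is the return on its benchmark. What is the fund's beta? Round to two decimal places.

1.31

β = Cov(Rp, Rm) / Var(Rm) = 0.0378 / 0.0289 = 1.3080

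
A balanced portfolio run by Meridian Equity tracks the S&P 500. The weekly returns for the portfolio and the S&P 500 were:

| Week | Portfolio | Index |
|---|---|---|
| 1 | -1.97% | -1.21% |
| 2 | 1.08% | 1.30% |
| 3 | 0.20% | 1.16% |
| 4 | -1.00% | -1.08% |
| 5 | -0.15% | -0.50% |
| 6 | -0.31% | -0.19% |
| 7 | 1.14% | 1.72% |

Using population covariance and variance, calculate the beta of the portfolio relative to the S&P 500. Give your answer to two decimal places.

r̄p = -0.1443%,  r̄m = 0.1714%
Cov = Σ(rp − r̄p)(rm − r̄m) / 7 = 1.0525
Var(rm) = Σ(rm − r̄m)² / 7 = 1.2436
β = Cov / Var = 1.0525 / 1.2436 = 0.8463

0.85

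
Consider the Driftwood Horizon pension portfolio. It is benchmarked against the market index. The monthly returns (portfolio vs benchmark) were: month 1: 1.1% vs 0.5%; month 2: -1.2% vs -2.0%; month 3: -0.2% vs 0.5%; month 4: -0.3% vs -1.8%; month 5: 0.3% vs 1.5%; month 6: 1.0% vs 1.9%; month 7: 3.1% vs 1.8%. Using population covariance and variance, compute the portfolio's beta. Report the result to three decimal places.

r̄p = 0.5429%,  r̄m = 0.3429%
Cov = Σ(rp − r̄p)(rm − r̄m) / 7 = 1.4310
Var(rm) = Σ(rm − r̄m)² / 7 = 2.2882
β = Cov / Var = 1.4310 / 2.2882 = 0.6254

0.625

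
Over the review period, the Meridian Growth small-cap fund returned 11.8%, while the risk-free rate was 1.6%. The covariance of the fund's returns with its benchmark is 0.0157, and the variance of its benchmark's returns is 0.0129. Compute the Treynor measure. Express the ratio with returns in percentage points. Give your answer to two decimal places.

8.38

β = Cov / Var = 0.0157 / 0.0129 = 1.2171
Treynor = (Rp − Rf) / β = (11.8% − 1.6%) / 1.2171 = 10.20 / 1.2171 = 8.3806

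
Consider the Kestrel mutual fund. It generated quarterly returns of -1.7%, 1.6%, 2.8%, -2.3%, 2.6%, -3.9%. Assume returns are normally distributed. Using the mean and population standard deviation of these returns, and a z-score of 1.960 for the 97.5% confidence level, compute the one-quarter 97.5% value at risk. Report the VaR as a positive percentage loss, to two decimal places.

Mean return μ = -0.90 / 6 = -0.1500%
Σ(r − μ)² = (-1.7 − (-0.1500))² + (1.6 − (-0.1500))² + … = 40.4150
population σ = √(40.4150 / 6) = √6.7358 = 2.5953%
VaR = −(μ − z·σ) = −(-0.1500 − 1.960 × 2.5953) = −(-5.2368) = 5.2368%

5.24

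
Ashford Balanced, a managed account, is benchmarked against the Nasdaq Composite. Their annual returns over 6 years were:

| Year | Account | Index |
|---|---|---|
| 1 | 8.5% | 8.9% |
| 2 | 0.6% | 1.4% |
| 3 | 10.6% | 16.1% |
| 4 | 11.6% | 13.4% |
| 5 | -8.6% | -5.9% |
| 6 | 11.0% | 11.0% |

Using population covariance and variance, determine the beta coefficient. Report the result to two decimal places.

r̄p = 5.6167%,  r̄m = 7.4833%
Cov = Σ(rp − r̄p)(rm − r̄m) / 6 = 53.6903
Var(rm) = Σ(rm − r̄m)² / 6 = 56.6247
β = Cov / Var = 53.6903 / 56.6247 = 0.9482

0.95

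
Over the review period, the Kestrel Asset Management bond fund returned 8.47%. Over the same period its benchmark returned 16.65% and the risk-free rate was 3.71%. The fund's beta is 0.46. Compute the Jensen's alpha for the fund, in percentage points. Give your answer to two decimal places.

-1.19

CAPM expected return = Rf + β(Rm − Rf) = 3.71% + 0.46 × (16.65% − 3.71%) = 3.71 + 0.46 × 12.94 = 9.6624%
Jensen's α = Rp − E[R] = 8.47% − 9.6624% = -1.1924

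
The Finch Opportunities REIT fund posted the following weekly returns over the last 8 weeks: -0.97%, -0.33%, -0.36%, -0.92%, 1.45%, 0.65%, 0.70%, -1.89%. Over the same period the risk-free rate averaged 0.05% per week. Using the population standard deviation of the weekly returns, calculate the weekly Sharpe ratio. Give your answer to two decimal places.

r̄ = (-0.97 − 0.33 − 0.36 − 0.92 + 1.45 + 0.65 + 0.7 − 1.89) / 8 = -0.2088%
Population σ = √[Σ(r − r̄)² / 8] = √[8.2643 / 8] = √1.0330 = 1.0164%
Sharpe = (r̄ − rf) / σ = (-0.2088 − 0.05) / 1.0164 = -0.2588 / 1.0164 = -0.2546

-0.25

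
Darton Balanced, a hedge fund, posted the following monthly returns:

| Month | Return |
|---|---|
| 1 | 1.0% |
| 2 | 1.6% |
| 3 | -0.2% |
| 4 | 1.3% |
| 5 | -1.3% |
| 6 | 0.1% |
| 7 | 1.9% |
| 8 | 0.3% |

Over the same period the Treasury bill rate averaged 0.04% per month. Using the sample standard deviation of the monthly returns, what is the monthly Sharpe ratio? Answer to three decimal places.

μ = (1 + 1.6 − 0.2 + 1.3 − 1.3 + 0.1 + 1.9 + 0.3) / 8 = 4.70 / 8 = 0.5875%
Σ(r − μ)² = (1 − 0.5875)² + (1.6 − 0.5875)² + … = 7.9288
σ = √[7.9288 / 7] = 1.0643%
Sharpe = (μ − rf) / σ = (0.5875 − 0.04) / 1.0643 = 0.5475 / 1.0643 = 0.5144

0.514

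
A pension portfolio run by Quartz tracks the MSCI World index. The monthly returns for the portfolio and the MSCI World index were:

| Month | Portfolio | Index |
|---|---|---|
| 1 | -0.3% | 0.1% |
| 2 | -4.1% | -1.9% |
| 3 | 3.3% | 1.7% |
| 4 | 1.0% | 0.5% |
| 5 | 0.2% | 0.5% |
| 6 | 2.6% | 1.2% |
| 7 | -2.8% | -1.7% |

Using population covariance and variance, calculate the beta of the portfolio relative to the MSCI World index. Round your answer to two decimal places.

r̄p = -0.0143%,  r̄m = 0.0571%
Cov = Σ(rp − r̄p)(rm − r̄m) / 7 = 3.1222
Var(rm) = Σ(rm − r̄m)² / 7 = 1.6167
β = Cov / Var = 3.1222 / 1.6167 = 1.9312

1.93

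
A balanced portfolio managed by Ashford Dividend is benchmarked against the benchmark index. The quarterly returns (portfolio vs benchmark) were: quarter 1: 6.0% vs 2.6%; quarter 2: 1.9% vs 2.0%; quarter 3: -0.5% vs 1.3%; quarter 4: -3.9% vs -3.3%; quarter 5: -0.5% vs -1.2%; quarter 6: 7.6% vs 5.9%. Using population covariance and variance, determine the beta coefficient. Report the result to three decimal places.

1.265

r̄p = 1.7667%,  r̄m = 1.2167%
Cov = Σ(rp − r̄p)(rm − r̄m) / 6 = 10.6939
Var(rm) = Σ(rm − r̄m)² / 6 = 8.4514
β = Cov / Var = 10.6939 / 8.4514 = 1.2653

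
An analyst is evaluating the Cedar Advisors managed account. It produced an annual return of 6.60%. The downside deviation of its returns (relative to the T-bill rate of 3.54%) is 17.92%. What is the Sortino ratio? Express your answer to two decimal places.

Sortino = (Rp − Rf) / σd = (6.60% − 3.54%) / 17.92% = 3.06% / 17.92% = 0.1708

0.17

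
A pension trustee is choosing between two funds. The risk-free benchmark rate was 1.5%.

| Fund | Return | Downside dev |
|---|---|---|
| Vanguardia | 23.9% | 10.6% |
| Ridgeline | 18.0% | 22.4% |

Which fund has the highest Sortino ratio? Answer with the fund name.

Vanguardia

Vanguardia: Sortino ratio = (23.9% − 1.5%) / 10.6% = 2.113
Ridgeline: Sortino ratio = (18.0% − 1.5%) / 22.4% = 0.737
Highest: Vanguardia (2.113).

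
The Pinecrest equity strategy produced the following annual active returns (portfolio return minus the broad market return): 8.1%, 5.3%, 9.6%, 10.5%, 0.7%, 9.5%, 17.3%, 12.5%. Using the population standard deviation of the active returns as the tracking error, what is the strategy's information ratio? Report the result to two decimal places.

2.01

r̄ = (8.1 + 5.3 + 9.6 + 10.5 + 0.7 + 9.5 + 17.3 + 12.5) / 8 = 73.50 / 8 = 9.1875%
Population σ = √[Σ(r − r̄)² / 8] = √[167.1088 / 8] = √20.8886 = 4.5704%
IR = r̄ / tracking error = 9.1875 / 4.5704 = 2.0102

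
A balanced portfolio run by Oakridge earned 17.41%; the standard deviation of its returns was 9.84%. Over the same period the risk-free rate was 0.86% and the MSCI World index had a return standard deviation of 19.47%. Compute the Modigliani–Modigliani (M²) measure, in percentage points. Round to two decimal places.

Sharpe = (Rp − Rf) / σp = (17.41% − 0.86%) / 9.84% = 1.6819
M² = Rf + Sharpe × σm = 0.86% + 1.6819 × 19.47% = 33.6066%

33.61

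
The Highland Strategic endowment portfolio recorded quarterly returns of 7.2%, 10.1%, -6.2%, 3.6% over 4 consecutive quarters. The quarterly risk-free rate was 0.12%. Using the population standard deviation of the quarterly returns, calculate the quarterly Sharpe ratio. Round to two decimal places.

0.58

Mean return μ = 14.70 / 4 = 3.6750%
Σ(r − μ)² = (7.2 − 3.6750)² + (10.1 − 3.6750)² + … = 151.2275
population σ = √(151.2275 / 4) = √37.8069 = 6.1487%
Sharpe = (μ − rf) / σ = (3.6750 − 0.12) / 6.1487 = 3.5550 / 6.1487 = 0.5782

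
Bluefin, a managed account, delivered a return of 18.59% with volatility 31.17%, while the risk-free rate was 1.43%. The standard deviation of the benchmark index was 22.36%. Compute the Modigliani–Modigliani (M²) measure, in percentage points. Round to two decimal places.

13.74

Sharpe = (Rp − Rf) / σp = (18.59% − 1.43%) / 31.17% = 0.5505
M² = Rf + Sharpe × σm = 1.43% + 0.5505 × 22.36% = 13.7392%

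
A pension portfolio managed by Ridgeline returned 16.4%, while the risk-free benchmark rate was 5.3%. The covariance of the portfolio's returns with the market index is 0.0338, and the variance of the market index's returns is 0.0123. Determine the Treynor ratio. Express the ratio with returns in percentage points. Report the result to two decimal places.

4.04

β = Cov / Var = 0.0338 / 0.0123 = 2.7480
Treynor = (Rp − Rf) / β = (16.4% − 5.3%) / 2.7480 = 11.10 / 2.7480 = 4.0393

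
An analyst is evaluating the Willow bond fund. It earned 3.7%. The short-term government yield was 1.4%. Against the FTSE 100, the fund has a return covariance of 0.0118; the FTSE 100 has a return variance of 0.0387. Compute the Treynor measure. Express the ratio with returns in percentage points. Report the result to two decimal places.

β = Cov / Var = 0.0118 / 0.0387 = 0.3049
Treynor = (Rp − Rf) / β = (3.7% − 1.4%) / 0.3049 = 2.30 / 0.3049 = 7.5435

7.54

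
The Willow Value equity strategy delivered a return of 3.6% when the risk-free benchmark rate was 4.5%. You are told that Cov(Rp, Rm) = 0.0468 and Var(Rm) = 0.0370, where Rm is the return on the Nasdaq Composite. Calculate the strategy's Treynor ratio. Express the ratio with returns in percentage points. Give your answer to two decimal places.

-0.71

β = Cov / Var = 0.0468 / 0.0370 = 1.2649
Treynor = (Rp − Rf) / β = (3.6% − 4.5%) / 1.2649 = -0.90 / 1.2649 = -0.7115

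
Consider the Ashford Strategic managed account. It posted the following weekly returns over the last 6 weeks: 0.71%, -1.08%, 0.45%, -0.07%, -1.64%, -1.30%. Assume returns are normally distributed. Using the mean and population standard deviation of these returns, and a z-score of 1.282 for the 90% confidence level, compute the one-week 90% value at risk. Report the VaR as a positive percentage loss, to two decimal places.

r̄ = (0.71 − 1.08 + 0.45 − 0.07 − 1.64 − 1.3) / 6 = -0.4883%
Population σ = √[Σ(r − r̄)² / 6] = √[4.8267 / 6] = √0.8045 = 0.8969%
VaR = −(r̄ − z·σ) = −(-0.4883 − 1.282 × 0.8969) = −(-1.6381) = 1.6381%

1.64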